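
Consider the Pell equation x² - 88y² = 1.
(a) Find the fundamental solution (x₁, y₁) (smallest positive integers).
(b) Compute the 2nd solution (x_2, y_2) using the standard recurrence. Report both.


Step 1: Find the fundamental solution (x₁, y₁) of x² - 88y² = 1.
  Expand √88 as a continued fraction. a₀ = ⌊√88⌋ = 9; iterate m_{k+1} = d_k·a_k − m_k, d_{k+1} = (88 − m_{k+1}²)/d_k, a_{k+1} = ⌊(a₀ + m_{k+1})/d_{k+1}⌋ (starting m₀ = 0, d₀ = 1), with convergents p_k = a_k·p_{k-1} + p_{k-2}, q_k = a_k·q_{k-1} + q_{k-2} (p₋₁ = 1, q₋₁ = 0):
  k = 0: a₀ = 9; p₀/q₀ = 9/1; p₀² − 88·q₀² = 81 − 88 = -7.
  k = 1: m = 9, d = 7, a = ⌊(9 + 9)/7⌋ = 2; p/q = (2·9 + 1)/(2·1 + 0) = 19/2; p² − 88·q² = 361 − 352 = 9.
  k = 2: m = 5, d = 9, a = ⌊(9 + 5)/9⌋ = 1; p/q = (1·19 + 9)/(1·2 + 1) = 28/3; p² − 88·q² = 784 − 792 = -8.
  k = 3: m = 4, d = 8, a = ⌊(9 + 4)/8⌋ = 1; p/q = (1·28 + 19)/(1·3 + 2) = 47/5; p² − 88·q² = 2209 − 2200 = 9.
  k = 4: m = 4, d = 9, a = ⌊(9 + 4)/9⌋ = 1; p/q = (1·47 + 28)/(1·5 + 3) = 75/8; p² − 88·q² = 5625 − 5632 = -7.
  k = 5: m = 5, d = 7, a = ⌊(9 + 5)/7⌋ = 2; p/q = (2·75 + 47)/(2·8 + 5) = 197/21; p² − 88·q² = 38809 − 38808 = 1.
  The first convergent with p² − 88·q² = 1 gives the fundamental solution (x₁, y₁) = (197, 21).
Step 2: Apply the recurrence (x_{n+1}, y_{n+1}) = (x₁x_n + 88y₁y_n, x₁y_n + y₁x_n) repeatedly.
  From (x_1, y_1) = (197, 21): x_2 = 197·197 + 88·21·21 = 77617; y_2 = 197·21 + 21·197 = 8274.
Step 3: Verify x_2² - 88·y_2² = 6024398689 - 6024398688 = 1 (should be 1). ✓

(x_1, y_1) = (197, 21); (x_2, y_2) = (77617, 8274).


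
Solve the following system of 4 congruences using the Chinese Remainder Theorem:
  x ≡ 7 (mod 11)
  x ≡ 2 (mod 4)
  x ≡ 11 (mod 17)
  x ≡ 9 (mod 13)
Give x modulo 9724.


Product of moduli M = 11 · 4 · 17 · 13 = 9724.
Merge one congruence at a time:
  Start: x ≡ 7 (mod 11).
  Combine with x ≡ 2 (mod 4); new modulus lcm = 44.
    Write x = 7 + 11·t and substitute into x ≡ 2 (mod 4): 11·t ≡ 2 − 7 = -5 (mod 4).
    Reduce coefficients mod 4: 3·t ≡ 3 (mod 4).
    The inverse of 3 mod 4 is 3 (since 3·3 = 9 = 2·4 + 1), so t ≡ 3·3 = 9 ≡ 1 (mod 4).
    Then x = 7 + 11·1 = 18, valid modulo lcm(11, 4) = 44: x ≡ 18 (mod 44).
  Combine with x ≡ 11 (mod 17); new modulus lcm = 748.
    Write x = 18 + 44·t and substitute into x ≡ 11 (mod 17): 44·t ≡ 11 − 18 = -7 (mod 17).
    Reduce coefficients mod 17: 10·t ≡ 10 (mod 17).
    The inverse of 10 mod 17 is 12 (since 10·12 = 120 = 7·17 + 1), so t ≡ 12·10 = 120 ≡ 1 (mod 17).
    Then x = 18 + 44·1 = 62, valid modulo lcm(44, 17) = 748: x ≡ 62 (mod 748).
  Combine with x ≡ 9 (mod 13); new modulus lcm = 9724.
    Write x = 62 + 748·t and substitute into x ≡ 9 (mod 13): 748·t ≡ 9 − 62 = -53 (mod 13).
    Reduce coefficients mod 13: 7·t ≡ 12 (mod 13).
    The inverse of 7 mod 13 is 2 (since 7·2 = 14 = 1·13 + 1), so t ≡ 2·12 = 24 ≡ 11 (mod 13).
    Then x = 62 + 748·11 = 8290, valid modulo lcm(748, 13) = 9724: x ≡ 8290 (mod 9724).
Verify against each original: 8290 mod 11 = 7, 8290 mod 4 = 2, 8290 mod 17 = 11, 8290 mod 13 = 9.

x ≡ 8290 (mod 9724).


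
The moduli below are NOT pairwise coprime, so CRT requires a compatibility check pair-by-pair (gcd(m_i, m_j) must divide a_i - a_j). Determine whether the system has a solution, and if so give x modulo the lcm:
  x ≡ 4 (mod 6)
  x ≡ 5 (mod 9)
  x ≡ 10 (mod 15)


Moduli 6, 9, 15 are not pairwise coprime, so CRT works modulo lcm(m_i) when all pairwise compatibility conditions hold.
Pairwise compatibility: gcd(m_i, m_j) must divide a_i - a_j for every pair.
Merge one congruence at a time:
  Start: x ≡ 4 (mod 6).
  Combine with x ≡ 5 (mod 9): gcd(6, 9) = 3, and 5 - 4 = 1 is NOT divisible by 3.
    ⇒ system is inconsistent (no integer solution).

No solution (the system is inconsistent).


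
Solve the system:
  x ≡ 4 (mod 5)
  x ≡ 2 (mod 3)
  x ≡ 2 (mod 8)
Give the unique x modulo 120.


Moduli 5, 3, 8 are pairwise coprime; by CRT there is a unique solution modulo M = 5 · 3 · 8 = 120.
Solve pairwise, accumulating the modulus:
  Start with x ≡ 4 (mod 5).
  Combine with x ≡ 2 (mod 3): since gcd(5, 3) = 1, we get a unique residue mod 15.
    Write x = 4 + 5·t and substitute into x ≡ 2 (mod 3): 5·t ≡ 2 − 4 = -2 (mod 3).
    Reduce coefficients mod 3: 2·t ≡ 1 (mod 3).
    The inverse of 2 mod 3 is 2 (since 2·2 = 4 = 1·3 + 1), so t ≡ 2·1 = 2 ≡ 2 (mod 3).
    Then x = 4 + 5·2 = 14, valid modulo lcm(5, 3) = 15: x ≡ 14 (mod 15).
  Combine with x ≡ 2 (mod 8): since gcd(15, 8) = 1, we get a unique residue mod 120.
    Write x = 14 + 15·t and substitute into x ≡ 2 (mod 8): 15·t ≡ 2 − 14 = -12 (mod 8).
    Reduce coefficients mod 8: 7·t ≡ 4 (mod 8).
    The inverse of 7 mod 8 is 7 (since 7·7 = 49 = 6·8 + 1), so t ≡ 7·4 = 28 ≡ 4 (mod 8).
    Then x = 14 + 15·4 = 74, valid modulo lcm(15, 8) = 120: x ≡ 74 (mod 120).
Verify: 74 mod 5 = 4 ✓, 74 mod 3 = 2 ✓, 74 mod 8 = 2 ✓.

x ≡ 74 (mod 120).


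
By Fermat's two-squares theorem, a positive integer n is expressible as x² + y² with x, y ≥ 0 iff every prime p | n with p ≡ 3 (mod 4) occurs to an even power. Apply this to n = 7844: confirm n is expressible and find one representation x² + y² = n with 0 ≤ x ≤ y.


Step 1: Factor n = 7844 = 2^2 · 37 · 53.
Step 2: Check the mod-4 condition on each prime factor: 2 = 2 (special); 37 ≡ 1 (mod 4), exponent 1; 53 ≡ 1 (mod 4), exponent 1.
All primes ≡ 3 (mod 4) appear to even exponent (or don't appear), so by the two-squares theorem n IS expressible as a sum of two squares.
Step 3: Build a representation. Group n = k² · m with k = 2 and m = 37 · 53 = 1961 (a product of primes ≡ 1 (mod 4)); a representation of m scales to one of n via (k·x)² + (k·y)² = k²(x² + y²). Each prime p ≡ 1 (mod 4) is itself a sum of two squares; find a² by testing p − a² for a perfect square:
  37: 37 − 1² = 36 = 6² ⇒ 37 = 1² + 6².
  53: 53 − 1² = 52, 53 − 2² = 49 = 7² ⇒ 53 = 2² + 7².
  Combine using the Brahmagupta–Fibonacci identity (a² + b²)(c² + d²) = (ac − bd)² + (ad + bc)² = (ac + bd)² + (ad − bc)²:
  37 · 53 = 1961: from (1² + 6²)(2² + 7²), take (1·2 − 6·7, 1·7 + 6·2) = (2 − 42, 7 + 12) = (-40, 19); dropping signs (only squares matter) gives (40, 19); check 40² + 19² = 1600 + 361 = 1961 ✓.
  Scale by k = 2: (2·40, 2·19) = (80, 38).
Step 4: Order so x ≤ y and verify: 38² + 80² = 1444 + 6400 = 7844 = n. ✓

n = 7844 = 38² + 80² (one valid representation with x ≤ y).


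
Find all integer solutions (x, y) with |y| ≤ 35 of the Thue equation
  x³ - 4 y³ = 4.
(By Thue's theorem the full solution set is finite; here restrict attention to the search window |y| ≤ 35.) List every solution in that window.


The equation is x³ - 4y³ = 4. For fixed y, x³ = 4·y³ + 4, so a solution requires the RHS to be a perfect cube.
Strategy: iterate y from -35 to 35, compute RHS = 4·y³ + 4, and check whether it is a (positive or negative) perfect cube.
Check small values of y:
  y = 0: RHS = 4 is not a perfect cube.
  y = 1: RHS = 8 = (2)³ ⇒ x = 2 works.
  y = -1: RHS = 0 = (0)³ ⇒ x = 0 works.
  y = 2: RHS = 36 is not a perfect cube.
  y = -2: RHS = -28 is not a perfect cube.
  y = 3: RHS = 112 is not a perfect cube.
  y = -3: RHS = -104 is not a perfect cube.
Continuing the search up to |y| = 35 finds no further solutions beyond those listed.
Collected solutions: (0, -1), (2, 1).

Solutions (with |y| ≤ 35): (0, -1), (2, 1).


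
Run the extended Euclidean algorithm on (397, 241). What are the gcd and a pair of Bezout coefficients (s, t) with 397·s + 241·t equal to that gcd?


Euclidean algorithm on (397, 241) — divide until remainder is 0:
  397 = 1 · 241 + 156
  241 = 1 · 156 + 85
  156 = 1 · 85 + 71
  85 = 1 · 71 + 14
  71 = 5 · 14 + 1
  14 = 14 · 1 + 0
gcd(397, 241) = 1.
Track Bezout coefficients alongside the remainders: start with r₀ = 397 = a·1 + b·0 (s = 1, t = 0) and r₁ = 241 = a·0 + b·1 (s = 0, t = 1); each new remainder r_{k+1} = r_{k-1} − q_k·r_k inherits s_{k+1} = s_{k-1} − q_k·s_k, t_{k+1} = t_{k-1} − q_k·t_k, so r_k = a·s_k + b·t_k at every step:
  q = 1: r = 156, s = 1 − 1·0 = 1, t = 0 − 1·1 = -1  (check: 397·1 + 241·(-1) = 156)
  q = 1: r = 85, s = 0 − 1·1 = -1, t = 1 − 1·(-1) = 2  (check: 397·(-1) + 241·2 = 85)
  q = 1: r = 71, s = 1 − 1·(-1) = 2, t = -1 − 1·2 = -3  (check: 397·2 + 241·(-3) = 71)
  q = 1: r = 14, s = -1 − 1·2 = -3, t = 2 − 1·(-3) = 5  (check: 397·(-3) + 241·5 = 14)
  q = 5: r = 1, s = 2 − 5·(-3) = 17, t = -3 − 5·5 = -28  (check: 397·17 + 241·(-28) = 1)
The row with r = 1 (the gcd) gives the Bezout coefficients s = 17, t = -28.
Result: 397 · (17) + 241 · (-28) = 1.

gcd(397, 241) = 1; s = 17, t = -28 (check: 397·17 + 241·(-28) = 1).


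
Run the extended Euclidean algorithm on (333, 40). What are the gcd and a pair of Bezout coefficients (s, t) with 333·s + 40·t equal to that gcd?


Euclidean algorithm on (333, 40) — divide until remainder is 0:
  333 = 8 · 40 + 13
  40 = 3 · 13 + 1
  13 = 13 · 1 + 0
gcd(333, 40) = 1.
Track Bezout coefficients alongside the remainders: start with r₀ = 333 = a·1 + b·0 (s = 1, t = 0) and r₁ = 40 = a·0 + b·1 (s = 0, t = 1); each new remainder r_{k+1} = r_{k-1} − q_k·r_k inherits s_{k+1} = s_{k-1} − q_k·s_k, t_{k+1} = t_{k-1} − q_k·t_k, so r_k = a·s_k + b·t_k at every step:
  q = 8: r = 13, s = 1 − 8·0 = 1, t = 0 − 8·1 = -8  (check: 333·1 + 40·(-8) = 13)
  q = 3: r = 1, s = 0 − 3·1 = -3, t = 1 − 3·(-8) = 25  (check: 333·(-3) + 40·25 = 1)
The row with r = 1 (the gcd) gives the Bezout coefficients s = -3, t = 25.
Result: 333 · (-3) + 40 · (25) = 1.

gcd(333, 40) = 1; s = -3, t = 25 (check: 333·(-3) + 40·25 = 1).


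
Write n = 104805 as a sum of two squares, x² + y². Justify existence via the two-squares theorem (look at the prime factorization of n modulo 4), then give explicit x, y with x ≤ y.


Step 1: Factor n = 104805 = 3^2 · 5 · 17 · 137.
Step 2: Check the mod-4 condition on each prime factor: 3 ≡ 3 (mod 4), exponent 2 (must be even); 5 ≡ 1 (mod 4), exponent 1; 17 ≡ 1 (mod 4), exponent 1; 137 ≡ 1 (mod 4), exponent 1.
All primes ≡ 3 (mod 4) appear to even exponent (or don't appear), so by the two-squares theorem n IS expressible as a sum of two squares.
Step 3: Build a representation. Group n = k² · m with k = 3 and m = 5 · 17 · 137 = 11645 (a product of primes ≡ 1 (mod 4)); a representation of m scales to one of n via (k·x)² + (k·y)² = k²(x² + y²). Each prime p ≡ 1 (mod 4) is itself a sum of two squares; find a² by testing p − a² for a perfect square:
  5: 5 − 1² = 4 = 2² ⇒ 5 = 1² + 2².
  17: 17 − 1² = 16 = 4² ⇒ 17 = 1² + 4².
  137: 137 − 1² = 136, 137 − 2² = 133, 137 − 3² = 128, 137 − 4² = 121 = 11² ⇒ 137 = 4² + 11².
  Combine using the Brahmagupta–Fibonacci identity (a² + b²)(c² + d²) = (ac − bd)² + (ad + bc)² = (ac + bd)² + (ad − bc)²:
  5 · 17 = 85: from (1² + 2²)(1² + 4²), take (1·1 − 2·4, 1·4 + 2·1) = (1 − 8, 4 + 2) = (-7, 6); dropping signs (only squares matter) gives (7, 6); check 7² + 6² = 49 + 36 = 85 ✓.
  85 · 137 = 11645: from (7² + 6²)(4² + 11²), take (7·4 − 6·11, 7·11 + 6·4) = (28 − 66, 77 + 24) = (-38, 101); dropping signs (only squares matter) gives (38, 101); check 38² + 101² = 1444 + 10201 = 11645 ✓.
  Scale by k = 3: (3·38, 3·101) = (114, 303).
Step 4: Order so x ≤ y and verify: 114² + 303² = 12996 + 91809 = 104805 = n. ✓

n = 104805 = 114² + 303² (one valid representation with x ≤ y).


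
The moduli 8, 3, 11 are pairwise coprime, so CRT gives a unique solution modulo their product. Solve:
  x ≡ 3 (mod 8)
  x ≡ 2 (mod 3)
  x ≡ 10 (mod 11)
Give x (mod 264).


Moduli 8, 3, 11 are pairwise coprime; by CRT there is a unique solution modulo M = 8 · 3 · 11 = 264.
Solve pairwise, accumulating the modulus:
  Start with x ≡ 3 (mod 8).
  Combine with x ≡ 2 (mod 3): since gcd(8, 3) = 1, we get a unique residue mod 24.
    Write x = 3 + 8·t and substitute into x ≡ 2 (mod 3): 8·t ≡ 2 − 3 = -1 (mod 3).
    Reduce coefficients mod 3: 2·t ≡ 2 (mod 3).
    The inverse of 2 mod 3 is 2 (since 2·2 = 4 = 1·3 + 1), so t ≡ 2·2 = 4 ≡ 1 (mod 3).
    Then x = 3 + 8·1 = 11, valid modulo lcm(8, 3) = 24: x ≡ 11 (mod 24).
  Combine with x ≡ 10 (mod 11): since gcd(24, 11) = 1, we get a unique residue mod 264.
    Write x = 11 + 24·t and substitute into x ≡ 10 (mod 11): 24·t ≡ 10 − 11 = -1 (mod 11).
    Reduce coefficients mod 11: 2·t ≡ 10 (mod 11).
    The inverse of 2 mod 11 is 6 (since 2·6 = 12 = 1·11 + 1), so t ≡ 6·10 = 60 ≡ 5 (mod 11).
    Then x = 11 + 24·5 = 131, valid modulo lcm(24, 11) = 264: x ≡ 131 (mod 264).
Verify: 131 mod 8 = 3 ✓, 131 mod 3 = 2 ✓, 131 mod 11 = 10 ✓.

x ≡ 131 (mod 264).


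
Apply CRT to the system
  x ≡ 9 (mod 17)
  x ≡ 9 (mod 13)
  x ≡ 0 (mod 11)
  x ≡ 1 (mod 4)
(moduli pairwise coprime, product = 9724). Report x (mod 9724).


Product of moduli M = 17 · 13 · 11 · 4 = 9724.
Merge one congruence at a time:
  Start: x ≡ 9 (mod 17).
  Combine with x ≡ 9 (mod 13); new modulus lcm = 221.
    Write x = 9 + 17·t and substitute into x ≡ 9 (mod 13): 17·t ≡ 9 − 9 = 0 (mod 13).
    Reduce coefficients mod 13: 4·t ≡ 0 (mod 13).
    The inverse of 4 mod 13 is 10 (since 4·10 = 40 = 3·13 + 1), so t ≡ 10·0 = 0 ≡ 0 (mod 13).
    Then x = 9 + 17·0 = 9, valid modulo lcm(17, 13) = 221: x ≡ 9 (mod 221).
  Combine with x ≡ 0 (mod 11); new modulus lcm = 2431.
    Write x = 9 + 221·t and substitute into x ≡ 0 (mod 11): 221·t ≡ 0 − 9 = -9 (mod 11).
    Reduce coefficients mod 11: 1·t ≡ 2 (mod 11).
    So t ≡ 2 (mod 11).
    Then x = 9 + 221·2 = 451, valid modulo lcm(221, 11) = 2431: x ≡ 451 (mod 2431).
  Combine with x ≡ 1 (mod 4); new modulus lcm = 9724.
    Write x = 451 + 2431·t and substitute into x ≡ 1 (mod 4): 2431·t ≡ 1 − 451 = -450 (mod 4).
    Reduce coefficients mod 4: 3·t ≡ 2 (mod 4).
    The inverse of 3 mod 4 is 3 (since 3·3 = 9 = 2·4 + 1), so t ≡ 3·2 = 6 ≡ 2 (mod 4).
    Then x = 451 + 2431·2 = 5313, valid modulo lcm(2431, 4) = 9724: x ≡ 5313 (mod 9724).
Verify against each original: 5313 mod 17 = 9, 5313 mod 13 = 9, 5313 mod 11 = 0, 5313 mod 4 = 1.

x ≡ 5313 (mod 9724).


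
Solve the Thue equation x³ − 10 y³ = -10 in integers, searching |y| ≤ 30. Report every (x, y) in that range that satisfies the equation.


The equation is x³ - 10y³ = -10. For fixed y, x³ = 10·y³ − 10, so a solution requires the RHS to be a perfect cube.
Strategy: iterate y from -30 to 30, compute RHS = 10·y³ − 10, and check whether it is a (positive or negative) perfect cube.
Check small values of y:
  y = 0: RHS = -10 is not a perfect cube.
  y = 1: RHS = 0 = (0)³ ⇒ x = 0 works.
  y = -1: RHS = -20 is not a perfect cube.
  y = 2: RHS = 70 is not a perfect cube.
  y = -2: RHS = -90 is not a perfect cube.
  y = 3: RHS = 260 is not a perfect cube.
  y = -3: RHS = -280 is not a perfect cube.
Continuing the search up to |y| = 30 finds no further solutions beyond those listed.
Collected solutions: (0, 1).

Solutions (with |y| ≤ 30): (0, 1).


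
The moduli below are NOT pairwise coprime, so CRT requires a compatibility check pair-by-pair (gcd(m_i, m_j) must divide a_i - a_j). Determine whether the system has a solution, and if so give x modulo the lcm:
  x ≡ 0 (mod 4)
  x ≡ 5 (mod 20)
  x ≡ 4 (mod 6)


Moduli 4, 20, 6 are not pairwise coprime, so CRT works modulo lcm(m_i) when all pairwise compatibility conditions hold.
Pairwise compatibility: gcd(m_i, m_j) must divide a_i - a_j for every pair.
Merge one congruence at a time:
  Start: x ≡ 0 (mod 4).
  Combine with x ≡ 5 (mod 20): gcd(4, 20) = 4, and 5 - 0 = 5 is NOT divisible by 4.
    ⇒ system is inconsistent (no integer solution).

No solution (the system is inconsistent).


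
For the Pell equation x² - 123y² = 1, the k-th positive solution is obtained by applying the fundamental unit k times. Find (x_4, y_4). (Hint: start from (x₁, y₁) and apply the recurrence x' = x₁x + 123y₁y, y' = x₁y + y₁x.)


Step 1: Find the fundamental solution (x₁, y₁) of x² - 123y² = 1.
  Expand √123 as a continued fraction. a₀ = ⌊√123⌋ = 11; iterate m_{k+1} = d_k·a_k − m_k, d_{k+1} = (123 − m_{k+1}²)/d_k, a_{k+1} = ⌊(a₀ + m_{k+1})/d_{k+1}⌋ (starting m₀ = 0, d₀ = 1), with convergents p_k = a_k·p_{k-1} + p_{k-2}, q_k = a_k·q_{k-1} + q_{k-2} (p₋₁ = 1, q₋₁ = 0):
  k = 0: a₀ = 11; p₀/q₀ = 11/1; p₀² − 123·q₀² = 121 − 123 = -2.
  k = 1: m = 11, d = 2, a = ⌊(11 + 11)/2⌋ = 11; p/q = (11·11 + 1)/(11·1 + 0) = 122/11; p² − 123·q² = 14884 − 14883 = 1.
  The first convergent with p² − 123·q² = 1 gives the fundamental solution (x₁, y₁) = (122, 11).
Step 2: Apply the recurrence (x_{n+1}, y_{n+1}) = (x₁x_n + 123y₁y_n, x₁y_n + y₁x_n) repeatedly.
  From (x_1, y_1) = (122, 11): x_2 = 122·122 + 123·11·11 = 29767; y_2 = 122·11 + 11·122 = 2684.
  From (x_2, y_2) = (29767, 2684): x_3 = 122·29767 + 123·11·2684 = 7263026; y_3 = 122·2684 + 11·29767 = 654885.
  From (x_3, y_3) = (7263026, 654885): x_4 = 122·7263026 + 123·11·654885 = 1772148577; y_4 = 122·654885 + 11·7263026 = 159789256.
Step 3: Verify x_4² - 123·y_4² = 3140510578963124929 - 3140510578963124928 = 1 (should be 1). ✓

(x_1, y_1) = (122, 11); (x_4, y_4) = (1772148577, 159789256).


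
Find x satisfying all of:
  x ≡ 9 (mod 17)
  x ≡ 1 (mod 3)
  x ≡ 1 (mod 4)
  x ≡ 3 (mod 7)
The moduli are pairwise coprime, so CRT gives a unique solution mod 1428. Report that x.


Product of moduli M = 17 · 3 · 4 · 7 = 1428.
Merge one congruence at a time:
  Start: x ≡ 9 (mod 17).
  Combine with x ≡ 1 (mod 3); new modulus lcm = 51.
    Write x = 9 + 17·t and substitute into x ≡ 1 (mod 3): 17·t ≡ 1 − 9 = -8 (mod 3).
    Reduce coefficients mod 3: 2·t ≡ 1 (mod 3).
    The inverse of 2 mod 3 is 2 (since 2·2 = 4 = 1·3 + 1), so t ≡ 2·1 = 2 ≡ 2 (mod 3).
    Then x = 9 + 17·2 = 43, valid modulo lcm(17, 3) = 51: x ≡ 43 (mod 51).
  Combine with x ≡ 1 (mod 4); new modulus lcm = 204.
    Write x = 43 + 51·t and substitute into x ≡ 1 (mod 4): 51·t ≡ 1 − 43 = -42 (mod 4).
    Reduce coefficients mod 4: 3·t ≡ 2 (mod 4).
    The inverse of 3 mod 4 is 3 (since 3·3 = 9 = 2·4 + 1), so t ≡ 3·2 = 6 ≡ 2 (mod 4).
    Then x = 43 + 51·2 = 145, valid modulo lcm(51, 4) = 204: x ≡ 145 (mod 204).
  Combine with x ≡ 3 (mod 7); new modulus lcm = 1428.
    Write x = 145 + 204·t and substitute into x ≡ 3 (mod 7): 204·t ≡ 3 − 145 = -142 (mod 7).
    Reduce coefficients mod 7: 1·t ≡ 5 (mod 7).
    So t ≡ 5 (mod 7).
    Then x = 145 + 204·5 = 1165, valid modulo lcm(204, 7) = 1428: x ≡ 1165 (mod 1428).
Verify against each original: 1165 mod 17 = 9, 1165 mod 3 = 1, 1165 mod 4 = 1, 1165 mod 7 = 3.

x ≡ 1165 (mod 1428).


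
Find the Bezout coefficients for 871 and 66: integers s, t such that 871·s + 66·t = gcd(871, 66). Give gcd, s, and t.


Euclidean algorithm on (871, 66) — divide until remainder is 0:
  871 = 13 · 66 + 13
  66 = 5 · 13 + 1
  13 = 13 · 1 + 0
gcd(871, 66) = 1.
Track Bezout coefficients alongside the remainders: start with r₀ = 871 = a·1 + b·0 (s = 1, t = 0) and r₁ = 66 = a·0 + b·1 (s = 0, t = 1); each new remainder r_{k+1} = r_{k-1} − q_k·r_k inherits s_{k+1} = s_{k-1} − q_k·s_k, t_{k+1} = t_{k-1} − q_k·t_k, so r_k = a·s_k + b·t_k at every step:
  q = 13: r = 13, s = 1 − 13·0 = 1, t = 0 − 13·1 = -13  (check: 871·1 + 66·(-13) = 13)
  q = 5: r = 1, s = 0 − 5·1 = -5, t = 1 − 5·(-13) = 66  (check: 871·(-5) + 66·66 = 1)
The row with r = 1 (the gcd) gives the Bezout coefficients s = -5, t = 66.
Result: 871 · (-5) + 66 · (66) = 1.

gcd(871, 66) = 1; s = -5, t = 66 (check: 871·(-5) + 66·66 = 1).


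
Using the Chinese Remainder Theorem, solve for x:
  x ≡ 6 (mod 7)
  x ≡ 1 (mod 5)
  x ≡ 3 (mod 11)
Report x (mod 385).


Moduli 7, 5, 11 are pairwise coprime; by CRT there is a unique solution modulo M = 7 · 5 · 11 = 385.
Solve pairwise, accumulating the modulus:
  Start with x ≡ 6 (mod 7).
  Combine with x ≡ 1 (mod 5): since gcd(7, 5) = 1, we get a unique residue mod 35.
    Write x = 6 + 7·t and substitute into x ≡ 1 (mod 5): 7·t ≡ 1 − 6 = -5 (mod 5).
    Reduce coefficients mod 5: 2·t ≡ 0 (mod 5).
    The inverse of 2 mod 5 is 3 (since 2·3 = 6 = 1·5 + 1), so t ≡ 3·0 = 0 ≡ 0 (mod 5).
    Then x = 6 + 7·0 = 6, valid modulo lcm(7, 5) = 35: x ≡ 6 (mod 35).
  Combine with x ≡ 3 (mod 11): since gcd(35, 11) = 1, we get a unique residue mod 385.
    Write x = 6 + 35·t and substitute into x ≡ 3 (mod 11): 35·t ≡ 3 − 6 = -3 (mod 11).
    Reduce coefficients mod 11: 2·t ≡ 8 (mod 11).
    The inverse of 2 mod 11 is 6 (since 2·6 = 12 = 1·11 + 1), so t ≡ 6·8 = 48 ≡ 4 (mod 11).
    Then x = 6 + 35·4 = 146, valid modulo lcm(35, 11) = 385: x ≡ 146 (mod 385).
Verify: 146 mod 7 = 6 ✓, 146 mod 5 = 1 ✓, 146 mod 11 = 3 ✓.

x ≡ 146 (mod 385).


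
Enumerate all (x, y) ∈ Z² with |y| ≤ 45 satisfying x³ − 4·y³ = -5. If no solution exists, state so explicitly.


The equation is x³ - 4y³ = -5. For fixed y, x³ = 4·y³ − 5, so a solution requires the RHS to be a perfect cube.
Strategy: iterate y from -45 to 45, compute RHS = 4·y³ − 5, and check whether it is a (positive or negative) perfect cube.
Check small values of y:
  y = 0: RHS = -5 is not a perfect cube.
  y = 1: RHS = -1 = (-1)³ ⇒ x = -1 works.
  y = -1: RHS = -9 is not a perfect cube.
  y = 2: RHS = 27 = (3)³ ⇒ x = 3 works.
  y = -2: RHS = -37 is not a perfect cube.
  y = 3: RHS = 103 is not a perfect cube.
  y = -3: RHS = -113 is not a perfect cube.
Continuing the search up to |y| = 45 finds no further solutions beyond those listed.
Collected solutions: (-1, 1), (3, 2).

Solutions (with |y| ≤ 45): (-1, 1), (3, 2).


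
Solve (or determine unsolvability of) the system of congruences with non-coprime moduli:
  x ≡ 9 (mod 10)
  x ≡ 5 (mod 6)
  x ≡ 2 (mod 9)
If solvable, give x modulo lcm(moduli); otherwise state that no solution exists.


Moduli 10, 6, 9 are not pairwise coprime, so CRT works modulo lcm(m_i) when all pairwise compatibility conditions hold.
Pairwise compatibility: gcd(m_i, m_j) must divide a_i - a_j for every pair.
Merge one congruence at a time:
  Start: x ≡ 9 (mod 10).
  Combine with x ≡ 5 (mod 6): gcd(10, 6) = 2; 5 - 9 = -4, which IS divisible by 2, so compatible.
    Write x = 9 + 10·t and substitute into x ≡ 5 (mod 6): 10·t ≡ 5 − 9 = -4 (mod 6).
    Divide the congruence (and modulus) by g = 2: 5·t ≡ -2 (mod 3).
    Reduce coefficients mod 3: 2·t ≡ 1 (mod 3).
    The inverse of 2 mod 3 is 2 (since 2·2 = 4 = 1·3 + 1), so t ≡ 2·1 = 2 ≡ 2 (mod 3).
    Then x = 9 + 10·2 = 29, valid modulo lcm(10, 6) = 30: x ≡ 29 (mod 30).
  Combine with x ≡ 2 (mod 9): gcd(30, 9) = 3; 2 - 29 = -27, which IS divisible by 3, so compatible.
    Write x = 29 + 30·t and substitute into x ≡ 2 (mod 9): 30·t ≡ 2 − 29 = -27 (mod 9).
    Divide the congruence (and modulus) by g = 3: 10·t ≡ -9 (mod 3).
    Reduce coefficients mod 3: 1·t ≡ 0 (mod 3).
    So t ≡ 0 (mod 3).
    Then x = 29 + 30·0 = 29, valid modulo lcm(30, 9) = 90: x ≡ 29 (mod 90).
Verify: 29 mod 10 = 9, 29 mod 6 = 5, 29 mod 9 = 2.

x ≡ 29 (mod 90).


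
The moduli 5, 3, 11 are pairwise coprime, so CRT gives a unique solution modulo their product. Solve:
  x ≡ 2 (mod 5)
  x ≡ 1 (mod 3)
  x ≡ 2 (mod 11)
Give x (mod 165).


Moduli 5, 3, 11 are pairwise coprime; by CRT there is a unique solution modulo M = 5 · 3 · 11 = 165.
Solve pairwise, accumulating the modulus:
  Start with x ≡ 2 (mod 5).
  Combine with x ≡ 1 (mod 3): since gcd(5, 3) = 1, we get a unique residue mod 15.
    Write x = 2 + 5·t and substitute into x ≡ 1 (mod 3): 5·t ≡ 1 − 2 = -1 (mod 3).
    Reduce coefficients mod 3: 2·t ≡ 2 (mod 3).
    The inverse of 2 mod 3 is 2 (since 2·2 = 4 = 1·3 + 1), so t ≡ 2·2 = 4 ≡ 1 (mod 3).
    Then x = 2 + 5·1 = 7, valid modulo lcm(5, 3) = 15: x ≡ 7 (mod 15).
  Combine with x ≡ 2 (mod 11): since gcd(15, 11) = 1, we get a unique residue mod 165.
    Write x = 7 + 15·t and substitute into x ≡ 2 (mod 11): 15·t ≡ 2 − 7 = -5 (mod 11).
    Reduce coefficients mod 11: 4·t ≡ 6 (mod 11).
    The inverse of 4 mod 11 is 3 (since 4·3 = 12 = 1·11 + 1), so t ≡ 3·6 = 18 ≡ 7 (mod 11).
    Then x = 7 + 15·7 = 112, valid modulo lcm(15, 11) = 165: x ≡ 112 (mod 165).
Verify: 112 mod 5 = 2 ✓, 112 mod 3 = 1 ✓, 112 mod 11 = 2 ✓.

x ≡ 112 (mod 165).


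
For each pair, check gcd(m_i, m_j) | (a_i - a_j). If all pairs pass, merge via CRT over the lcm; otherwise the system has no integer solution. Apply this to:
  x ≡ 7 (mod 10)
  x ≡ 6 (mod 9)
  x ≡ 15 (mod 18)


Moduli 10, 9, 18 are not pairwise coprime, so CRT works modulo lcm(m_i) when all pairwise compatibility conditions hold.
Pairwise compatibility: gcd(m_i, m_j) must divide a_i - a_j for every pair.
Merge one congruence at a time:
  Start: x ≡ 7 (mod 10).
  Combine with x ≡ 6 (mod 9): gcd(10, 9) = 1; 6 - 7 = -1, which IS divisible by 1, so compatible.
    Write x = 7 + 10·t and substitute into x ≡ 6 (mod 9): 10·t ≡ 6 − 7 = -1 (mod 9).
    Reduce coefficients mod 9: 1·t ≡ 8 (mod 9).
    So t ≡ 8 (mod 9).
    Then x = 7 + 10·8 = 87, valid modulo lcm(10, 9) = 90: x ≡ 87 (mod 90).
  Combine with x ≡ 15 (mod 18): gcd(90, 18) = 18; 15 - 87 = -72, which IS divisible by 18, so compatible.
    Write x = 87 + 90·t and substitute into x ≡ 15 (mod 18): 90·t ≡ 15 − 87 = -72 (mod 18).
    Divide the congruence (and modulus) by g = 18: 5·t ≡ -4 (mod 1).
    Modulo 1 every t works; take t = 0.
    Then x = 87 + 90·0 = 87, valid modulo lcm(90, 18) = 90: x ≡ 87 (mod 90).
Verify: 87 mod 10 = 7, 87 mod 9 = 6, 87 mod 18 = 15.

x ≡ 87 (mod 90).


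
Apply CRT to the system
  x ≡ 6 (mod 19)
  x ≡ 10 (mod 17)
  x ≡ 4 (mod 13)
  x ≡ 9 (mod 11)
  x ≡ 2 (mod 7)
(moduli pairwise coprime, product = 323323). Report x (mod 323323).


Product of moduli M = 19 · 17 · 13 · 11 · 7 = 323323.
Merge one congruence at a time:
  Start: x ≡ 6 (mod 19).
  Combine with x ≡ 10 (mod 17); new modulus lcm = 323.
    Write x = 6 + 19·t and substitute into x ≡ 10 (mod 17): 19·t ≡ 10 − 6 = 4 (mod 17).
    Reduce coefficients mod 17: 2·t ≡ 4 (mod 17).
    The inverse of 2 mod 17 is 9 (since 2·9 = 18 = 1·17 + 1), so t ≡ 9·4 = 36 ≡ 2 (mod 17).
    Then x = 6 + 19·2 = 44, valid modulo lcm(19, 17) = 323: x ≡ 44 (mod 323).
  Combine with x ≡ 4 (mod 13); new modulus lcm = 4199.
    Write x = 44 + 323·t and substitute into x ≡ 4 (mod 13): 323·t ≡ 4 − 44 = -40 (mod 13).
    Reduce coefficients mod 13: 11·t ≡ 12 (mod 13).
    The inverse of 11 mod 13 is 6 (since 11·6 = 66 = 5·13 + 1), so t ≡ 6·12 = 72 ≡ 7 (mod 13).
    Then x = 44 + 323·7 = 2305, valid modulo lcm(323, 13) = 4199: x ≡ 2305 (mod 4199).
  Combine with x ≡ 9 (mod 11); new modulus lcm = 46189.
    Write x = 2305 + 4199·t and substitute into x ≡ 9 (mod 11): 4199·t ≡ 9 − 2305 = -2296 (mod 11).
    Reduce coefficients mod 11: 8·t ≡ 3 (mod 11).
    The inverse of 8 mod 11 is 7 (since 8·7 = 56 = 5·11 + 1), so t ≡ 7·3 = 21 ≡ 10 (mod 11).
    Then x = 2305 + 4199·10 = 44295, valid modulo lcm(4199, 11) = 46189: x ≡ 44295 (mod 46189).
  Combine with x ≡ 2 (mod 7); new modulus lcm = 323323.
    Write x = 44295 + 46189·t and substitute into x ≡ 2 (mod 7): 46189·t ≡ 2 − 44295 = -44293 (mod 7).
    Reduce coefficients mod 7: 3·t ≡ 3 (mod 7).
    The inverse of 3 mod 7 is 5 (since 3·5 = 15 = 2·7 + 1), so t ≡ 5·3 = 15 ≡ 1 (mod 7).
    Then x = 44295 + 46189·1 = 90484, valid modulo lcm(46189, 7) = 323323: x ≡ 90484 (mod 323323).
Verify against each original: 90484 mod 19 = 6, 90484 mod 17 = 10, 90484 mod 13 = 4, 90484 mod 11 = 9, 90484 mod 7 = 2.

x ≡ 90484 (mod 323323).


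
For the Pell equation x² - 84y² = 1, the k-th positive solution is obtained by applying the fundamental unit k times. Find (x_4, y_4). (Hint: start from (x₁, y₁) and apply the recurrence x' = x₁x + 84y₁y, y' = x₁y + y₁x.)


Step 1: Find the fundamental solution (x₁, y₁) of x² - 84y² = 1.
  Expand √84 as a continued fraction. a₀ = ⌊√84⌋ = 9; iterate m_{k+1} = d_k·a_k − m_k, d_{k+1} = (84 − m_{k+1}²)/d_k, a_{k+1} = ⌊(a₀ + m_{k+1})/d_{k+1}⌋ (starting m₀ = 0, d₀ = 1), with convergents p_k = a_k·p_{k-1} + p_{k-2}, q_k = a_k·q_{k-1} + q_{k-2} (p₋₁ = 1, q₋₁ = 0):
  k = 0: a₀ = 9; p₀/q₀ = 9/1; p₀² − 84·q₀² = 81 − 84 = -3.
  k = 1: m = 9, d = 3, a = ⌊(9 + 9)/3⌋ = 6; p/q = (6·9 + 1)/(6·1 + 0) = 55/6; p² − 84·q² = 3025 − 3024 = 1.
  The first convergent with p² − 84·q² = 1 gives the fundamental solution (x₁, y₁) = (55, 6).
Step 2: Apply the recurrence (x_{n+1}, y_{n+1}) = (x₁x_n + 84y₁y_n, x₁y_n + y₁x_n) repeatedly.
  From (x_1, y_1) = (55, 6): x_2 = 55·55 + 84·6·6 = 6049; y_2 = 55·6 + 6·55 = 660.
  From (x_2, y_2) = (6049, 660): x_3 = 55·6049 + 84·6·660 = 665335; y_3 = 55·660 + 6·6049 = 72594.
  From (x_3, y_3) = (665335, 72594): x_4 = 55·665335 + 84·6·72594 = 73180801; y_4 = 55·72594 + 6·665335 = 7984680.
Step 3: Verify x_4² - 84·y_4² = 5355429635001601 - 5355429635001600 = 1 (should be 1). ✓

(x_1, y_1) = (55, 6); (x_4, y_4) = (73180801, 7984680).


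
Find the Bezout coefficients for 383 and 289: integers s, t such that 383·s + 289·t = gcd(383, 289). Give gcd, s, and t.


Euclidean algorithm on (383, 289) — divide until remainder is 0:
  383 = 1 · 289 + 94
  289 = 3 · 94 + 7
  94 = 13 · 7 + 3
  7 = 2 · 3 + 1
  3 = 3 · 1 + 0
gcd(383, 289) = 1.
Track Bezout coefficients alongside the remainders: start with r₀ = 383 = a·1 + b·0 (s = 1, t = 0) and r₁ = 289 = a·0 + b·1 (s = 0, t = 1); each new remainder r_{k+1} = r_{k-1} − q_k·r_k inherits s_{k+1} = s_{k-1} − q_k·s_k, t_{k+1} = t_{k-1} − q_k·t_k, so r_k = a·s_k + b·t_k at every step:
  q = 1: r = 94, s = 1 − 1·0 = 1, t = 0 − 1·1 = -1  (check: 383·1 + 289·(-1) = 94)
  q = 3: r = 7, s = 0 − 3·1 = -3, t = 1 − 3·(-1) = 4  (check: 383·(-3) + 289·4 = 7)
  q = 13: r = 3, s = 1 − 13·(-3) = 40, t = -1 − 13·4 = -53  (check: 383·40 + 289·(-53) = 3)
  q = 2: r = 1, s = -3 − 2·40 = -83, t = 4 − 2·(-53) = 110  (check: 383·(-83) + 289·110 = 1)
The row with r = 1 (the gcd) gives the Bezout coefficients s = -83, t = 110.
Result: 383 · (-83) + 289 · (110) = 1.

gcd(383, 289) = 1; s = -83, t = 110 (check: 383·(-83) + 289·110 = 1).


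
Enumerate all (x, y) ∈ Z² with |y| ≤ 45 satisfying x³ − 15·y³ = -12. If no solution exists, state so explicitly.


The equation is x³ - 15y³ = -12. For fixed y, x³ = 15·y³ − 12, so a solution requires the RHS to be a perfect cube.
Strategy: iterate y from -45 to 45, compute RHS = 15·y³ − 12, and check whether it is a (positive or negative) perfect cube.
Check small values of y:
  y = 0: RHS = -12 is not a perfect cube.
  y = 1: RHS = 3 is not a perfect cube.
  y = -1: RHS = -27 = (-3)³ ⇒ x = -3 works.
  y = 2: RHS = 108 is not a perfect cube.
  y = -2: RHS = -132 is not a perfect cube.
  y = 3: RHS = 393 is not a perfect cube.
  y = -3: RHS = -417 is not a perfect cube.
Continuing the search up to |y| = 45 finds no further solutions beyond those listed.
Collected solutions: (-3, -1).

Solutions (with |y| ≤ 45): (-3, -1).


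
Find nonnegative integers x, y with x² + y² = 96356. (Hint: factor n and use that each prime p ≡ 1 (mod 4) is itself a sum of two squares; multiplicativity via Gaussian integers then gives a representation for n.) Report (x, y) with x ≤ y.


Step 1: Factor n = 96356 = 2^2 · 13 · 17 · 109.
Step 2: Check the mod-4 condition on each prime factor: 2 = 2 (special); 13 ≡ 1 (mod 4), exponent 1; 17 ≡ 1 (mod 4), exponent 1; 109 ≡ 1 (mod 4), exponent 1.
All primes ≡ 3 (mod 4) appear to even exponent (or don't appear), so by the two-squares theorem n IS expressible as a sum of two squares.
Step 3: Build a representation. Group n = k² · m with k = 2 and m = 13 · 17 · 109 = 24089 (a product of primes ≡ 1 (mod 4)); a representation of m scales to one of n via (k·x)² + (k·y)² = k²(x² + y²). Each prime p ≡ 1 (mod 4) is itself a sum of two squares; find a² by testing p − a² for a perfect square:
  13: 13 − 1² = 12, 13 − 2² = 9 = 3² ⇒ 13 = 2² + 3².
  17: 17 − 1² = 16 = 4² ⇒ 17 = 1² + 4².
  109: 109 − 1² = 108, 109 − 2² = 105, 109 − 3² = 100 = 10² ⇒ 109 = 3² + 10².
  Combine using the Brahmagupta–Fibonacci identity (a² + b²)(c² + d²) = (ac − bd)² + (ad + bc)² = (ac + bd)² + (ad − bc)²:
  13 · 17 = 221: from (2² + 3²)(1² + 4²), take (2·1 − 3·4, 2·4 + 3·1) = (2 − 12, 8 + 3) = (-10, 11); dropping signs (only squares matter) gives (10, 11); check 10² + 11² = 100 + 121 = 221 ✓.
  221 · 109 = 24089: from (10² + 11²)(3² + 10²), take (10·3 − 11·10, 10·10 + 11·3) = (30 − 110, 100 + 33) = (-80, 133); dropping signs (only squares matter) gives (80, 133); check 80² + 133² = 6400 + 17689 = 24089 ✓.
  Scale by k = 2: (2·80, 2·133) = (160, 266).
Step 4: Order so x ≤ y and verify: 160² + 266² = 25600 + 70756 = 96356 = n. ✓

n = 96356 = 160² + 266² (one valid representation with x ≤ y).


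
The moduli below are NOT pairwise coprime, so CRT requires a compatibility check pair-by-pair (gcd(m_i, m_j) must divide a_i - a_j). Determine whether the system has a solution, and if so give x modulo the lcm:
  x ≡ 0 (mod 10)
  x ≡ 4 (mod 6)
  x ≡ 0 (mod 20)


Moduli 10, 6, 20 are not pairwise coprime, so CRT works modulo lcm(m_i) when all pairwise compatibility conditions hold.
Pairwise compatibility: gcd(m_i, m_j) must divide a_i - a_j for every pair.
Merge one congruence at a time:
  Start: x ≡ 0 (mod 10).
  Combine with x ≡ 4 (mod 6): gcd(10, 6) = 2; 4 - 0 = 4, which IS divisible by 2, so compatible.
    Write x = 0 + 10·t and substitute into x ≡ 4 (mod 6): 10·t ≡ 4 − 0 = 4 (mod 6).
    Divide the congruence (and modulus) by g = 2: 5·t ≡ 2 (mod 3).
    Reduce coefficients mod 3: 2·t ≡ 2 (mod 3).
    The inverse of 2 mod 3 is 2 (since 2·2 = 4 = 1·3 + 1), so t ≡ 2·2 = 4 ≡ 1 (mod 3).
    Then x = 0 + 10·1 = 10, valid modulo lcm(10, 6) = 30: x ≡ 10 (mod 30).
  Combine with x ≡ 0 (mod 20): gcd(30, 20) = 10; 0 - 10 = -10, which IS divisible by 10, so compatible.
    Write x = 10 + 30·t and substitute into x ≡ 0 (mod 20): 30·t ≡ 0 − 10 = -10 (mod 20).
    Divide the congruence (and modulus) by g = 10: 3·t ≡ -1 (mod 2).
    Reduce coefficients mod 2: 1·t ≡ 1 (mod 2).
    So t ≡ 1 (mod 2).
    Then x = 10 + 30·1 = 40, valid modulo lcm(30, 20) = 60: x ≡ 40 (mod 60).
Verify: 40 mod 10 = 0, 40 mod 6 = 4, 40 mod 20 = 0.

x ≡ 40 (mod 60).


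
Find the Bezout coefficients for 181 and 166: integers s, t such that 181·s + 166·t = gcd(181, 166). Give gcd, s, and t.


Euclidean algorithm on (181, 166) — divide until remainder is 0:
  181 = 1 · 166 + 15
  166 = 11 · 15 + 1
  15 = 15 · 1 + 0
gcd(181, 166) = 1.
Track Bezout coefficients alongside the remainders: start with r₀ = 181 = a·1 + b·0 (s = 1, t = 0) and r₁ = 166 = a·0 + b·1 (s = 0, t = 1); each new remainder r_{k+1} = r_{k-1} − q_k·r_k inherits s_{k+1} = s_{k-1} − q_k·s_k, t_{k+1} = t_{k-1} − q_k·t_k, so r_k = a·s_k + b·t_k at every step:
  q = 1: r = 15, s = 1 − 1·0 = 1, t = 0 − 1·1 = -1  (check: 181·1 + 166·(-1) = 15)
  q = 11: r = 1, s = 0 − 11·1 = -11, t = 1 − 11·(-1) = 12  (check: 181·(-11) + 166·12 = 1)
The row with r = 1 (the gcd) gives the Bezout coefficients s = -11, t = 12.
Result: 181 · (-11) + 166 · (12) = 1.

gcd(181, 166) = 1; s = -11, t = 12 (check: 181·(-11) + 166·12 = 1).


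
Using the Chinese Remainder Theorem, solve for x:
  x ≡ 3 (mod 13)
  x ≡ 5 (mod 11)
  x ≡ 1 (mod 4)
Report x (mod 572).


Moduli 13, 11, 4 are pairwise coprime; by CRT there is a unique solution modulo M = 13 · 11 · 4 = 572.
Solve pairwise, accumulating the modulus:
  Start with x ≡ 3 (mod 13).
  Combine with x ≡ 5 (mod 11): since gcd(13, 11) = 1, we get a unique residue mod 143.
    Write x = 3 + 13·t and substitute into x ≡ 5 (mod 11): 13·t ≡ 5 − 3 = 2 (mod 11).
    Reduce coefficients mod 11: 2·t ≡ 2 (mod 11).
    The inverse of 2 mod 11 is 6 (since 2·6 = 12 = 1·11 + 1), so t ≡ 6·2 = 12 ≡ 1 (mod 11).
    Then x = 3 + 13·1 = 16, valid modulo lcm(13, 11) = 143: x ≡ 16 (mod 143).
  Combine with x ≡ 1 (mod 4): since gcd(143, 4) = 1, we get a unique residue mod 572.
    Write x = 16 + 143·t and substitute into x ≡ 1 (mod 4): 143·t ≡ 1 − 16 = -15 (mod 4).
    Reduce coefficients mod 4: 3·t ≡ 1 (mod 4).
    The inverse of 3 mod 4 is 3 (since 3·3 = 9 = 2·4 + 1), so t ≡ 3·1 = 3 ≡ 3 (mod 4).
    Then x = 16 + 143·3 = 445, valid modulo lcm(143, 4) = 572: x ≡ 445 (mod 572).
Verify: 445 mod 13 = 3 ✓, 445 mod 11 = 5 ✓, 445 mod 4 = 1 ✓.

x ≡ 445 (mod 572).


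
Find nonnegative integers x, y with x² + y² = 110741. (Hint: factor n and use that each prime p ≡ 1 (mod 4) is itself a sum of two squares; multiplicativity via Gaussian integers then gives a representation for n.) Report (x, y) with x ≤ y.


Step 1: Factor n = 110741 = 37 · 41 · 73.
Step 2: Check the mod-4 condition on each prime factor: 37 ≡ 1 (mod 4), exponent 1; 41 ≡ 1 (mod 4), exponent 1; 73 ≡ 1 (mod 4), exponent 1.
All primes ≡ 3 (mod 4) appear to even exponent (or don't appear), so by the two-squares theorem n IS expressible as a sum of two squares.
Step 3: Build a representation. Here n = 37 · 41 · 73 is a product of primes ≡ 1 (mod 4). Each prime p ≡ 1 (mod 4) is itself a sum of two squares; find a² by testing p − a² for a perfect square:
  37: 37 − 1² = 36 = 6² ⇒ 37 = 1² + 6².
  41: 41 − 1² = 40, 41 − 2² = 37, 41 − 3² = 32, 41 − 4² = 25 = 5² ⇒ 41 = 4² + 5².
  73: 73 − 1² = 72, 73 − 2² = 69, 73 − 3² = 64 = 8² ⇒ 73 = 3² + 8².
  Combine using the Brahmagupta–Fibonacci identity (a² + b²)(c² + d²) = (ac − bd)² + (ad + bc)² = (ac + bd)² + (ad − bc)²:
  37 · 41 = 1517: from (1² + 6²)(4² + 5²), take (1·4 − 6·5, 1·5 + 6·4) = (4 − 30, 5 + 24) = (-26, 29); dropping signs (only squares matter) gives (26, 29); check 26² + 29² = 676 + 841 = 1517 ✓.
  1517 · 73 = 110741: from (26² + 29²)(3² + 8²), take (26·3 − 29·8, 26·8 + 29·3) = (78 − 232, 208 + 87) = (-154, 295); dropping signs (only squares matter) gives (154, 295); check 154² + 295² = 23716 + 87025 = 110741 ✓.
Step 4: Order so x ≤ y and verify: 154² + 295² = 23716 + 87025 = 110741 = n. ✓

n = 110741 = 154² + 295² (one valid representation with x ≤ y).


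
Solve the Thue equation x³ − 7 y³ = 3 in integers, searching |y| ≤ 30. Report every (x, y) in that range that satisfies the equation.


The equation is x³ - 7y³ = 3. For fixed y, x³ = 7·y³ + 3, so a solution requires the RHS to be a perfect cube.
Strategy: iterate y from -30 to 30, compute RHS = 7·y³ + 3, and check whether it is a (positive or negative) perfect cube.
Check small values of y:
  y = 0: RHS = 3 is not a perfect cube.
  y = 1: RHS = 10 is not a perfect cube.
  y = -1: RHS = -4 is not a perfect cube.
  y = 2: RHS = 59 is not a perfect cube.
  y = -2: RHS = -53 is not a perfect cube.
  y = 3: RHS = 192 is not a perfect cube.
  y = -3: RHS = -186 is not a perfect cube.
Continuing the search up to |y| = 30 finds no solutions either.
No (x, y) in the scanned range satisfies the equation.

No integer solutions with |y| ≤ 30.


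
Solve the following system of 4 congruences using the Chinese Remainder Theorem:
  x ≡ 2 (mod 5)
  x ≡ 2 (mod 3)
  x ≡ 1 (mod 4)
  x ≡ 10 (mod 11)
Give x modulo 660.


Product of moduli M = 5 · 3 · 4 · 11 = 660.
Merge one congruence at a time:
  Start: x ≡ 2 (mod 5).
  Combine with x ≡ 2 (mod 3); new modulus lcm = 15.
    Write x = 2 + 5·t and substitute into x ≡ 2 (mod 3): 5·t ≡ 2 − 2 = 0 (mod 3).
    Reduce coefficients mod 3: 2·t ≡ 0 (mod 3).
    The inverse of 2 mod 3 is 2 (since 2·2 = 4 = 1·3 + 1), so t ≡ 2·0 = 0 ≡ 0 (mod 3).
    Then x = 2 + 5·0 = 2, valid modulo lcm(5, 3) = 15: x ≡ 2 (mod 15).
  Combine with x ≡ 1 (mod 4); new modulus lcm = 60.
    Write x = 2 + 15·t and substitute into x ≡ 1 (mod 4): 15·t ≡ 1 − 2 = -1 (mod 4).
    Reduce coefficients mod 4: 3·t ≡ 3 (mod 4).
    The inverse of 3 mod 4 is 3 (since 3·3 = 9 = 2·4 + 1), so t ≡ 3·3 = 9 ≡ 1 (mod 4).
    Then x = 2 + 15·1 = 17, valid modulo lcm(15, 4) = 60: x ≡ 17 (mod 60).
  Combine with x ≡ 10 (mod 11); new modulus lcm = 660.
    Write x = 17 + 60·t and substitute into x ≡ 10 (mod 11): 60·t ≡ 10 − 17 = -7 (mod 11).
    Reduce coefficients mod 11: 5·t ≡ 4 (mod 11).
    The inverse of 5 mod 11 is 9 (since 5·9 = 45 = 4·11 + 1), so t ≡ 9·4 = 36 ≡ 3 (mod 11).
    Then x = 17 + 60·3 = 197, valid modulo lcm(60, 11) = 660: x ≡ 197 (mod 660).
Verify against each original: 197 mod 5 = 2, 197 mod 3 = 2, 197 mod 4 = 1, 197 mod 11 = 10.

x ≡ 197 (mod 660).
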